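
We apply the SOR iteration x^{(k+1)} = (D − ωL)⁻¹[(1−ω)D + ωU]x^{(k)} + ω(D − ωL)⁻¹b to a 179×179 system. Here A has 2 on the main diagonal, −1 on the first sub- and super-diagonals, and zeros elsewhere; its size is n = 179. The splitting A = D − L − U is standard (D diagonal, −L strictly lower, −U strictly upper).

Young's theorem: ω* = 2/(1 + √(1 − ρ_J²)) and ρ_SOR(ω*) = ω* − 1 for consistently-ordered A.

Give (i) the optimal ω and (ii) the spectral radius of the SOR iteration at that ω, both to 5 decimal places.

spectrum of D⁻¹(L+U) = {cos(kπ/180) : 1≤k≤179}; ρ_J = cos(π/180) = 0.99985.
1 − cos²(π/180) = sin²(π/180) ⇒ √(1−ρ_J²) = sin(π/180) = 0.017452.
Young: ω* = 2/(1+√(1−ρ_J²)) = 2/(1+0.017452) = 2/1.017452 = 1.96569.
ρ(B_{ω*}) = ω*−1 = 0.96569

ω* = 1.96569, ρ_SOR = 0.96569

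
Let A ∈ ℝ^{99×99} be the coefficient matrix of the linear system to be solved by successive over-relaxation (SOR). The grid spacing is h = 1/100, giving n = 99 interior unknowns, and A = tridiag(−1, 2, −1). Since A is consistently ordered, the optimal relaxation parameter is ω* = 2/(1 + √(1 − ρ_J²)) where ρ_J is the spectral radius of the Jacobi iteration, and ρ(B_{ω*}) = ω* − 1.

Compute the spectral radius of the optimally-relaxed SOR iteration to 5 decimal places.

n=99: λ(B_J) = 1 − λ(A)/2 = cos(kπ/100); k=1 gives ρ_J = 0.99951.
root = sin(π/100) = 0.031411  (since 1−cos² = sin²).
ω* = 2/(1 + 0.031411) = 2/1.031411 = 1.93909.
Hence ρ(B_{ω*}) = 1.93909 − 1 = 0.93909.

ρ_SOR = 0.93909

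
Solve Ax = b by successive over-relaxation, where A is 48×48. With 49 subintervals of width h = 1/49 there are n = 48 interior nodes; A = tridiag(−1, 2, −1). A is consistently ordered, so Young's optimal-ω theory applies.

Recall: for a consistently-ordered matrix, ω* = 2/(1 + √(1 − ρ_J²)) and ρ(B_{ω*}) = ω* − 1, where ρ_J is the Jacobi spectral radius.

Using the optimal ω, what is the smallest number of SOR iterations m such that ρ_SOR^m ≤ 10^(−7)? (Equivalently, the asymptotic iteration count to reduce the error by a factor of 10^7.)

m = 126

With n=48, ρ(Jacobi) = cos(π/49) = 0.9979454.
root = sin(π/49) = 0.0640702  (since 1−cos² = sin²).
ω* = 2/(1 + 0.0640702) = 2/1.0640702 = 1.8795752.
At ω = 1.8795752 every |λ(B_ω)| = ω−1, so ρ_SOR = 0.8795752.
7·ln10 = 16.1181; −ln(0.8795752) = 0.128316; m = ⌈16.1181/0.128316⌉ = ⌈125.613⌉ = 126.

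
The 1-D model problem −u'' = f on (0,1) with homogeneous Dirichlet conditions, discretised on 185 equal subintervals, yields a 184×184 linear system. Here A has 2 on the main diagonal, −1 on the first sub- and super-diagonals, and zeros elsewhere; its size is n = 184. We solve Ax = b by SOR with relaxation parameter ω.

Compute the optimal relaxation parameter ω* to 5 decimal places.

ω* = 1.96661

B_J for the 184×184 system has eigenvalues cos(kπ/185); ρ_J = cos(π/185) = 0.99986.
1 − cos²(π/185) = sin²(π/185) ⇒ √(1−ρ_J²) = sin(π/185) = 0.016981.
Young: ω* = 2/(1+√(1−ρ_J²)) = 2/(1+0.016981) = 2/1.016981 = 1.96661.
ρ(B_{ω*}) = ω*−1 = 0.96661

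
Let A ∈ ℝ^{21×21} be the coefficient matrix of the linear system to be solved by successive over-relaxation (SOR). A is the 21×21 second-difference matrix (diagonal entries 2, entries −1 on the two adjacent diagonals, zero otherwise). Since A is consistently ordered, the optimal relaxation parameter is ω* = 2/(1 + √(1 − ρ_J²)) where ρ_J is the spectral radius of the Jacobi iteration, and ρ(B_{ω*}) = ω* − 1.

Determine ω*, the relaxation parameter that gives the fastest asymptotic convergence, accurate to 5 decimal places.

ω* = 1.75083

With n=21, ρ(Jacobi) = cos(π/22) = 0.98982.
√(1−ρ_J²) = |sin(π/22)| = 0.142315
So ω* = 2/1.142315 = 1.75083 (Young).
Hence ρ(B_{ω*}) = 1.75083 − 1 = 0.75083.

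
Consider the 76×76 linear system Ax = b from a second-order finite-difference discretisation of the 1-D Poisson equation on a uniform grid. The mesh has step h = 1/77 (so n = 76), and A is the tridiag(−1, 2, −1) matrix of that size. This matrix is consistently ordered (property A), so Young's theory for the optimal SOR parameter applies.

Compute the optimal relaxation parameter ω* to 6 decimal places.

ω* = 1.921620

ρ_J = max_k |cos(kπ/77)| = cos(π/77) = 0.999168
1 − cos²(π/77) = sin²(π/77) ⇒ √(1−ρ_J²) = sin(π/77) = 0.0407886.
[ω*] 2 ÷ (1 + 0.0407886) = 2 ÷ 1.0407886 = 1.921620.
ρ_SOR = ω* − 1 ≈ 0.921620.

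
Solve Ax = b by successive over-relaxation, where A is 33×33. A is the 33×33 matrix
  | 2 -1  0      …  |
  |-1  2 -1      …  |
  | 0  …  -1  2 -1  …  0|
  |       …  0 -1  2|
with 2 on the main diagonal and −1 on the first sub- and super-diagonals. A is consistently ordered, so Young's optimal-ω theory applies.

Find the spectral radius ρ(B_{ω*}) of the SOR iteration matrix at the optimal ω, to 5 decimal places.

With n=33, ρ(Jacobi) = cos(π/34) = 0.99573.
√(1−ρ_J²) simplifies to sin(π/34) = 0.092268.
ω* = 2/(1 + 0.092268) = 2/1.092268 = 1.83105.
Hence ρ(B_{ω*}) = 1.83105 − 1 = 0.83105.

ρ_SOR = 0.83105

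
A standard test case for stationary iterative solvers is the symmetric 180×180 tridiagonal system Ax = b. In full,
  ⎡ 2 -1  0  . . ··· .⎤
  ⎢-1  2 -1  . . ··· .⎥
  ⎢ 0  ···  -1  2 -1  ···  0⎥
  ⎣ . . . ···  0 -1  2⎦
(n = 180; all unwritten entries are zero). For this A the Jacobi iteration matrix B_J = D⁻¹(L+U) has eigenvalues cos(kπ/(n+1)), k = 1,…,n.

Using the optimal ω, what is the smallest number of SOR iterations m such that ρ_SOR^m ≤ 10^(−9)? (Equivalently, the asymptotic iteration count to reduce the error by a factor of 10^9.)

B_J for the 180×180 system has eigenvalues cos(kπ/181); ρ_J = cos(π/181) = 0.9998494.
1 − cos²(π/181) = sin²(π/181) ⇒ √(1−ρ_J²) = sin(π/181) = 0.0173560.
ω* = 2/(1+0.0173560) = 1.9658802
ρ_SOR = ω* − 1 = 1.9658802 − 1 = 0.9658802.
9·ln10 = 20.7233; −ln(0.9658802) = 0.0347155; m = ⌈20.7233/0.0347155⌉ = ⌈596.947⌉ = 597.

m = 597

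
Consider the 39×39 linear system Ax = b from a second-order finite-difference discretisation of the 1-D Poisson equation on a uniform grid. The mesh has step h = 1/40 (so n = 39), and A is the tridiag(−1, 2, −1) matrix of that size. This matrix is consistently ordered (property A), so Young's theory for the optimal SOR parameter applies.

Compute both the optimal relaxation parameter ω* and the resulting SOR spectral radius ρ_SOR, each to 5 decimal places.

ω* = 1.85450, ρ_SOR = 0.85450

[ρ_J] n=39: ρ(B_J) = cos(π/(n+1)) = cos(π/40) = 0.99692.
1 − cos²(π/40) = sin²(π/40) ⇒ √(1−ρ_J²) = sin(π/40) = 0.078459.
ω* = 2/(1 + 0.078459) = 2/1.078459 = 1.85450.
Hence ρ(B_{ω*}) = 1.85450 − 1 = 0.85450.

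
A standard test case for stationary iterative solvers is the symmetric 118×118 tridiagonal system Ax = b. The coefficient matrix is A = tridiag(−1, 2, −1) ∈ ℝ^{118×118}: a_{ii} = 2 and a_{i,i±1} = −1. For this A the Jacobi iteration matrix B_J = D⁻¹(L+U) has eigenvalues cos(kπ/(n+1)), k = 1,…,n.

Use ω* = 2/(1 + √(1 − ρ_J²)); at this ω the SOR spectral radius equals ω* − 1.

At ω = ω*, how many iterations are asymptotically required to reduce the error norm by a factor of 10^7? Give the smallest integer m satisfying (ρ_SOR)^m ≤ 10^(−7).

m = 306

n=118: λ(B_J) = 1 − λ(A)/2 = cos(kπ/119); k=1 gives ρ_J = 0.9996515.
√(1−ρ_J²) = |sin(π/119)| = 0.0263969
ω* = 2 / (1 + 0.0263969) = 2 / 1.0263969 ≈ 1.9485640.
At ω = 1.9485640 every |λ(B_ω)| = ω−1, so ρ_SOR = 0.9485640.
For 7 digits: m = 7·ln10 / (−ln 0.9485640) = 16.1181/0.052806 = 305.232; round up → m = 306.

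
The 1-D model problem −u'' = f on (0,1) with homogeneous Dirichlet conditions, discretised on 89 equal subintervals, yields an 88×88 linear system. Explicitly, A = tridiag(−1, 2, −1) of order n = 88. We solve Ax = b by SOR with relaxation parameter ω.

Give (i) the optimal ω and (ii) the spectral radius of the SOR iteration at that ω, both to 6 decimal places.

n=88: λ(B_J) = 1 − λ(A)/2 = cos(kπ/89); k=1 gives ρ_J = 0.999377.
1 − cos²(π/89) = sin²(π/89) ⇒ √(1−ρ_J²) = sin(π/89) = 0.0352915.
[ω*] 2 ÷ (1 + 0.0352915) = 2 ÷ 1.0352915 = 1.931823.
[ρ_SOR] ω* − 1 = 0.931823.

ω* = 1.931823, ρ_SOR = 0.931823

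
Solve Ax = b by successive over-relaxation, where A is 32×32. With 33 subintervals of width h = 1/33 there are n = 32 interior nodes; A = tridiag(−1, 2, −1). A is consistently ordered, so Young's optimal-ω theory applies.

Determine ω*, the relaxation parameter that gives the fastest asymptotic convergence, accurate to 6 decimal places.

ρ_J = max_k |cos(kπ/33)| = cos(π/33) = 0.995472
1 − cos²(π/33) = sin²(π/33) ⇒ √(1−ρ_J²) = sin(π/33) = 0.0950560.
Young: ω* = 2/(1+√(1−ρ_J²)) = 2/(1+0.0950560) = 2/1.0950560 = 1.826391.
and ρ(B_{ω*}) = 1.826391 − 1 = 0.826391.

ω* = 1.826391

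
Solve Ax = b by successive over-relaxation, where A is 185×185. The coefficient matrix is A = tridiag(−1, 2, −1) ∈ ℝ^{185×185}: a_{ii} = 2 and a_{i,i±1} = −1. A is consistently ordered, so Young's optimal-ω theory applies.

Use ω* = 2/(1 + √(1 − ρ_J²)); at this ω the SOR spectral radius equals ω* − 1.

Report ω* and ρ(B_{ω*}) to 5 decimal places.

B_J for the 185×185 system has eigenvalues cos(kπ/186); ρ_J = cos(π/186) = 0.99986.
√(1 − cos²(π/186)) = sin(π/186) ≈ 0.016889.
ω* = 2/(1+0.016889) = 1.96678
ρ_SOR = ω* − 1 = 1.96678 − 1 = 0.96678.

ω* = 1.96678, ρ_SOR = 0.96678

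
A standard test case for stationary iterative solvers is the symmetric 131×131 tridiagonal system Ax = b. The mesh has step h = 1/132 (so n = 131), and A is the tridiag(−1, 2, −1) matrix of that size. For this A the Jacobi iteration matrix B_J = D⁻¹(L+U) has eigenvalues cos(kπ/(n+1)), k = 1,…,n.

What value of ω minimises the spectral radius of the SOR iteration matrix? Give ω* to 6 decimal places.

B_J for the 131×131 system has eigenvalues cos(kπ/132); ρ_J = cos(π/132) = 0.999717.
√(1 − cos²(π/132)) = sin(π/132) ≈ 0.0237977.
Young: ω* = 2/(1+√(1−ρ_J²)) = 2/(1+0.0237977) = 2/1.0237977 = 1.953511.
ρ_SOR = ω* − 1 = 1.953511 − 1 = 0.953511.

ω* = 1.953511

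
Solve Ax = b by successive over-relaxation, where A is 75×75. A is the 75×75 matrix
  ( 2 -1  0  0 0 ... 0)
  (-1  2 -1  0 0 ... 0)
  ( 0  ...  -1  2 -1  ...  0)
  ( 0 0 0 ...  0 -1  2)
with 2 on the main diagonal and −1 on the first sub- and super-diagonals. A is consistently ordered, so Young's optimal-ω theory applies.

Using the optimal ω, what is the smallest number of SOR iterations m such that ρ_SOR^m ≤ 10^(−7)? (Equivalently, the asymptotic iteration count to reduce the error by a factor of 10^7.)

ρ_J = max_k |cos(kπ/76)| = cos(π/76) = 0.9991458
root = sin(π/76) = 0.0413250  (since 1−cos² = sin²).
Then 2/(1+√(1−ρ_J²)) = 2/(1+0.0413250); ω* = 2/1.0413250 = 1.9206300.
ρ_SOR = ω* − 1 ≈ 0.9206300.
m ≥ 7·ln10 / (−ln 0.9206300) = 194.905; smallest integer m = 195.

m = 195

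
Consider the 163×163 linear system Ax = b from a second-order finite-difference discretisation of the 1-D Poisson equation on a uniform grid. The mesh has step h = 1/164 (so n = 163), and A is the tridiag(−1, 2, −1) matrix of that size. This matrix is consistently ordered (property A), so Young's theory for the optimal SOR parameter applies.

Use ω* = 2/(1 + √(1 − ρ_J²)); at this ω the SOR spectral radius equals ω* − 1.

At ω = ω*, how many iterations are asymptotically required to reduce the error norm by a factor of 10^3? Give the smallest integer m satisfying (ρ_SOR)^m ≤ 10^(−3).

B_J for the 163×163 system has eigenvalues cos(kπ/164); ρ_J = cos(π/164) = 0.9998165.
√(1 − cos²(π/164)) = sin(π/164) ≈ 0.0191549.
Young: ω* = 2/(1+√(1−ρ_J²)) = 2/(1+0.0191549) = 2/1.0191549 = 1.9624102.
and ρ(B_{ω*}) = 1.9624102 − 1 = 0.9624102.
ρ_SOR^m ≤ 10^(−3) ⇔ m ≥ 3·ln10/(−ln 0.9624102) = 6.90776/0.0383145 = 180.291; m = ⌈180.291⌉ = 181.

m = 181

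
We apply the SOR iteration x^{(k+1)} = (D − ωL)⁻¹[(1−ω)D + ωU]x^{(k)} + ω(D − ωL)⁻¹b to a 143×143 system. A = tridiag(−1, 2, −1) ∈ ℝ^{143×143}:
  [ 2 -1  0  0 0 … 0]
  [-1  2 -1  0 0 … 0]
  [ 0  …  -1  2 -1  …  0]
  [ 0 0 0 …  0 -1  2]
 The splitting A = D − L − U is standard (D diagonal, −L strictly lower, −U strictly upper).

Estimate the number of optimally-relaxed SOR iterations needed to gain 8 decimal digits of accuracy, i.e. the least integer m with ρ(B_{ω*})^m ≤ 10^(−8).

½·tridiag(1,0,1) at n=143: λ_k = cos(kπ/144); max |λ| at k=1 ⇒ ρ_J = cos(π/144) ≈ 0.9997620.
√(1−ρ_J²) = |sin(π/144)| = 0.0218149
ω* = 2 / (1 + 0.0218149) = 2 / 1.0218149 ≈ 1.9573017.
Hence ρ(B_{ω*}) = 1.9573017 − 1 = 0.9573017.
8·ln10 = 18.4207; −ln(0.9573017) = 0.0436367; m = ⌈18.4207/0.0436367⌉ = ⌈422.138⌉ = 423.

m = 423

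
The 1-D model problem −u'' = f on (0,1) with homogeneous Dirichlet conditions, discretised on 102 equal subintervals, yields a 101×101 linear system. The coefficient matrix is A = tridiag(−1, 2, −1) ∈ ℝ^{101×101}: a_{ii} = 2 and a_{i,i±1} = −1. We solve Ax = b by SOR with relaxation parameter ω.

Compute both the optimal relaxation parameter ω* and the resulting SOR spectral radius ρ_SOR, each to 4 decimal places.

spectrum of D⁻¹(L+U) = {cos(kπ/102) : 1≤k≤101}; ρ_J = cos(π/102) = 0.9995.
1 − cos²(π/102) = sin²(π/102) ⇒ √(1−ρ_J²) = sin(π/102) = 0.03080.
Young: ω* = 2/(1+√(1−ρ_J²)) = 2/(1+0.03080) = 2/1.03080 = 1.9402.
ρ_SOR = ω* − 1 = 1.9402 − 1 = 0.9402.

ω* = 1.9402, ρ_SOR = 0.9402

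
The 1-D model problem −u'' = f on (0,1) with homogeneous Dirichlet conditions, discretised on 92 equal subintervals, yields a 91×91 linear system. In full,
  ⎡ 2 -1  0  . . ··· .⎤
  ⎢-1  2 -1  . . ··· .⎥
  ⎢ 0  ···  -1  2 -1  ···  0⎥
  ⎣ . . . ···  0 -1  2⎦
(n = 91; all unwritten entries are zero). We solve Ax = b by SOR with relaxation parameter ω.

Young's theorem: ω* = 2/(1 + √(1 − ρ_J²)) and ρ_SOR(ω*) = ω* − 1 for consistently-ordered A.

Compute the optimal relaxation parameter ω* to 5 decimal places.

ω* = 1.93397

B_J for the 91×91 system has eigenvalues cos(kπ/92); ρ_J = cos(π/92) = 0.99942.
√(1 − cos²(π/92)) = sin(π/92) ≈ 0.034141.
ω* = 2 / (1 + 0.034141) = 2 / 1.034141 ≈ 1.93397.
ρ_SOR = ω* − 1 ≈ 0.93397.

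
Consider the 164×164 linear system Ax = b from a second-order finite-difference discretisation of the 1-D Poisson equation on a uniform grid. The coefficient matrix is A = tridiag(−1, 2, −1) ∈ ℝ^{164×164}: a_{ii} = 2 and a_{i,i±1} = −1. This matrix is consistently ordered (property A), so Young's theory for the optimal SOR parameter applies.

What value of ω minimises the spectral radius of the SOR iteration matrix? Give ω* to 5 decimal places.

ω* = 1.96263

n=164: λ(B_J) = 1 − λ(A)/2 = cos(kπ/165); k=1 gives ρ_J = 0.99982.
1 − cos²(π/165) = sin²(π/165) ⇒ √(1−ρ_J²) = sin(π/165) = 0.019039.
ω* = 2/(1+0.019039) = 1.96263
ρ_SOR = ω* − 1 = 1.96263 − 1 = 0.96263.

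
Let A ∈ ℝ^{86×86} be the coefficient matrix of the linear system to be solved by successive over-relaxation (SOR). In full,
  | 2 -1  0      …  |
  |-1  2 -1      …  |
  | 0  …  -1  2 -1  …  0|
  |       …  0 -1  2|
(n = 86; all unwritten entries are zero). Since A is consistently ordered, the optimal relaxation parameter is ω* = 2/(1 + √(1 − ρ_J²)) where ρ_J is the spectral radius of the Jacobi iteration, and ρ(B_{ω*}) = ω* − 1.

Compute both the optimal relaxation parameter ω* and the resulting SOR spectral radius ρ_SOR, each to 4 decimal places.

ω* = 1.9303, ρ_SOR = 0.9303

½·tridiag(1,0,1) at n=86: λ_k = cos(kπ/87); max |λ| at k=1 ⇒ ρ_J = cos(π/87) ≈ 0.9993.
√(1 − cos²(π/87)) = sin(π/87) ≈ 0.03610.
Young: ω* = 2/(1+√(1−ρ_J²)) = 2/(1+0.03610) = 2/1.03610 = 1.9303.
and ρ(B_{ω*}) = 1.9303 − 1 = 0.9303.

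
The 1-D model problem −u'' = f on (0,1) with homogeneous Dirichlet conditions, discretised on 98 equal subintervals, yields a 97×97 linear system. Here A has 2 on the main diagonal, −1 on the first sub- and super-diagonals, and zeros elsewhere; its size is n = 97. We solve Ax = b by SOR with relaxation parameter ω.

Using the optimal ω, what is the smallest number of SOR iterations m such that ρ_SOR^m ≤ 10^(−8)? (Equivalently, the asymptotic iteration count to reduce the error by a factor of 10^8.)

With n=97, ρ(Jacobi) = cos(π/98) = 0.9994862.
√(1−ρ_J²) simplifies to sin(π/98) = 0.0320516.
Then 2/(1+√(1−ρ_J²)) = 2/(1+0.0320516); ω* = 2/1.0320516 = 1.9378876.
[ρ_SOR] ω* − 1 = 0.9378876.
Need (0.9378876)^m ≤ 10^(−8): m ≥ 8·ln10/|ln 0.9378876| = 18.4207/0.0641252 = 287.261 ⇒ m = 288.

m = 288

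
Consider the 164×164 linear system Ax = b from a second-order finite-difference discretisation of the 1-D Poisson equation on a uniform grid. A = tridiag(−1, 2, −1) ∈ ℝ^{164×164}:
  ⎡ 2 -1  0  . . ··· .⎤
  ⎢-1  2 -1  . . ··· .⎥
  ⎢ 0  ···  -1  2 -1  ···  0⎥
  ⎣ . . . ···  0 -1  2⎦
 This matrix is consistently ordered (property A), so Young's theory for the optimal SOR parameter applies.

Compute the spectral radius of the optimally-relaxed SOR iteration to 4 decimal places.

B_J for the 164×164 system has eigenvalues cos(kπ/165); ρ_J = cos(π/165) = 0.9998.
√(1 − cos²(π/165)) = sin(π/165) ≈ 0.01904.
[ω*] 2 ÷ (1 + 0.01904) = 2 ÷ 1.01904 = 1.9626.
Hence ρ(B_{ω*}) = 1.9626 − 1 = 0.9626.

ρ_SOR = 0.9626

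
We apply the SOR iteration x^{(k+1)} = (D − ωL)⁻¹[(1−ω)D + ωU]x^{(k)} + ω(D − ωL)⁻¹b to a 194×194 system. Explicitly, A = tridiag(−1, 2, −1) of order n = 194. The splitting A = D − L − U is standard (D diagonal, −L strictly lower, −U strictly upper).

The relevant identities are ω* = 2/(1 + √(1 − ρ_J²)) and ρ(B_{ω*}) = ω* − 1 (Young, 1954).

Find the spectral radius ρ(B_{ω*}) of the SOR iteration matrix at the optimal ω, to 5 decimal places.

With n=194, ρ(Jacobi) = cos(π/195) = 0.99987.
√(1 − cos²(π/195)) = sin(π/195) ≈ 0.016110.
[ω*] 2 ÷ (1 + 0.016110) = 2 ÷ 1.016110 = 1.96829.
ρ_SOR = ω* − 1 = 1.96829 − 1 = 0.96829.

ρ_SOR = 0.96829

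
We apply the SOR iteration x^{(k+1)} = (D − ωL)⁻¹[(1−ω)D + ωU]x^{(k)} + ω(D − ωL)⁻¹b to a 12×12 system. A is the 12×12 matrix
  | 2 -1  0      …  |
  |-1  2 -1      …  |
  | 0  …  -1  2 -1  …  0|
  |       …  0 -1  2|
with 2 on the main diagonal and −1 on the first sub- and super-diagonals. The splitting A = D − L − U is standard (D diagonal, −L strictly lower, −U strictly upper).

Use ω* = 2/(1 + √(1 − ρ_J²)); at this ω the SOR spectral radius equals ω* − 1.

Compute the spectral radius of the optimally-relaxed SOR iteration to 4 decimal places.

B_J for the 12×12 system has eigenvalues cos(kπ/13); ρ_J = cos(π/13) = 0.9709.
1 − cos²(π/13) = sin²(π/13) ⇒ √(1−ρ_J²) = sin(π/13) = 0.23932.
ω* = 2/(1+0.23932) = 1.6138
[ρ_SOR] ω* − 1 = 0.6138.

ρ_SOR = 0.6138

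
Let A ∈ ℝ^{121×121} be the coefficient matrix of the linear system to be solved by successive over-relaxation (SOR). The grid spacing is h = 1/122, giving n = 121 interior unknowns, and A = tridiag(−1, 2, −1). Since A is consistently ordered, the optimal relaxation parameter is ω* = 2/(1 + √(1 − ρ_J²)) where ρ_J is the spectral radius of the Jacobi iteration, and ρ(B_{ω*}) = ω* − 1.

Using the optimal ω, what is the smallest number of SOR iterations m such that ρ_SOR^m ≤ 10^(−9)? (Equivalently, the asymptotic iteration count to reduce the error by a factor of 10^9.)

ρ_J = max_k |cos(kπ/122)| = cos(π/122) = 0.9996685
root = sin(π/122) = 0.0257479  (since 1−cos² = sin²).
ω* = 2/(1+0.0257479) = 1.9497968
ρ_SOR = ω* − 1 ≈ 0.9497968.
Need (0.9497968)^m ≤ 10^(−9): m ≥ 9·ln10/|ln 0.9497968| = 20.7233/0.0515072 = 402.338 ⇒ m = 403.

m = 403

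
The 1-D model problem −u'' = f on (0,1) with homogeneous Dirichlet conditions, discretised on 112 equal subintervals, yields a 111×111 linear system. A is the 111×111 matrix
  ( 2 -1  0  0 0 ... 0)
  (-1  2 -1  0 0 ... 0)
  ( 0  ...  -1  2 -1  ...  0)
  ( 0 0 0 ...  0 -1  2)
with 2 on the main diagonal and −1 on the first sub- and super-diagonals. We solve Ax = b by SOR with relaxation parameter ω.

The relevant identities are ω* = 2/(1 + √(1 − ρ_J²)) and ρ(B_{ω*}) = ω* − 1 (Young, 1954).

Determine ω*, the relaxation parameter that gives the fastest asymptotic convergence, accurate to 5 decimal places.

ρ_J = max_k |cos(kπ/112)| = cos(π/112) = 0.99961
√(1−ρ_J²) = |sin(π/112)| = 0.028046
So ω* = 2/1.028046 = 1.94544 (Young).
ρ(B_{ω*}) = ω*−1 = 0.94544

ω* = 1.94544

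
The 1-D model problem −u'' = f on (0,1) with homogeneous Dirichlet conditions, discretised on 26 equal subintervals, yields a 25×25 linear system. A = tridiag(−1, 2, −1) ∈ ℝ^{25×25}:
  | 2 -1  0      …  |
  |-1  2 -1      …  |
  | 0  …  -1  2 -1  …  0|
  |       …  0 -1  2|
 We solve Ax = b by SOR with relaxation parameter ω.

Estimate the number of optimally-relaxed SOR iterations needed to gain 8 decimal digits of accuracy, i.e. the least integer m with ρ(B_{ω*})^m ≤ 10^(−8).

[ρ_J] n=25: ρ(B_J) = cos(π/(n+1)) = cos(π/26) = 0.9927089.
root = sin(π/26) = 0.1205367  (since 1−cos² = sin²).
So ω* = 2/1.1205367 = 1.7848590 (Young).
ρ_SOR = ω* − 1 ≈ 0.7848590.
(0.7848590)^m ≤ 10^{−8}  ⇒  m·ln(0.7848590) ≤ −8·ln10  ⇒  m ≥ 76.040  ⇒  m = 77

m = 77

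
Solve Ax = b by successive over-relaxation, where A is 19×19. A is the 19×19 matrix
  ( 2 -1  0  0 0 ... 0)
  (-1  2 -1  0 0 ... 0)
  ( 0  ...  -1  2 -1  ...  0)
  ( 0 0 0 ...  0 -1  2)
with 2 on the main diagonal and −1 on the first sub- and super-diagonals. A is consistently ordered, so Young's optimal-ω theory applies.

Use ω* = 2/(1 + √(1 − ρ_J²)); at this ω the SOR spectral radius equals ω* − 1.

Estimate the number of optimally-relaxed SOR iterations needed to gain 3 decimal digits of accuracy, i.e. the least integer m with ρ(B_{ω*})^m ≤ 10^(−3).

m = 22

[ρ_J] n=19: ρ(B_J) = cos(π/(n+1)) = cos(π/20) = 0.9876883.
root = sin(π/20) = 0.1564345  (since 1−cos² = sin²).
Then 2/(1+√(1−ρ_J²)) = 2/(1+0.1564345); ω* = 2/1.1564345 = 1.7294538.
[ρ_SOR] ω* − 1 = 0.7294538.
ρ_SOR^m ≤ 10^(−3) ⇔ m ≥ 3·ln10/(−ln 0.7294538) = 6.90776/0.315459 = 21.897; m = ⌈21.897⌉ = 22.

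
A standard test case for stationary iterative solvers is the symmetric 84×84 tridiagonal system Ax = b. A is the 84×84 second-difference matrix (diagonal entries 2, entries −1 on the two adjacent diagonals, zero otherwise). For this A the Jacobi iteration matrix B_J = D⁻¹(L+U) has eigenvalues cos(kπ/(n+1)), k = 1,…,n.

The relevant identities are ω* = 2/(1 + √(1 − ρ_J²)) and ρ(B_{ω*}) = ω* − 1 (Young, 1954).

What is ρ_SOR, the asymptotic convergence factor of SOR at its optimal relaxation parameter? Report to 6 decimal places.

B_J for the 84×84 system has eigenvalues cos(kπ/85); ρ_J = cos(π/85) = 0.999317.
1 − cos²(π/85) = sin²(π/85) ⇒ √(1−ρ_J²) = sin(π/85) = 0.0369515.
[ω*] 2 ÷ (1 + 0.0369515) = 2 ÷ 1.0369515 = 1.928731.
Hence ρ(B_{ω*}) = 1.928731 − 1 = 0.928731.

ρ_SOR = 0.928731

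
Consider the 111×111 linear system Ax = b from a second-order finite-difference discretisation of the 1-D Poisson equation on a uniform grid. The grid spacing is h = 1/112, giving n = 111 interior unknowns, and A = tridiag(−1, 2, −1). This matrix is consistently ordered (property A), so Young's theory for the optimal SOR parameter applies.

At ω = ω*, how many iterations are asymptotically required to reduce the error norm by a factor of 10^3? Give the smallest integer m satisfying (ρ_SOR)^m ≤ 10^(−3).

n=111: λ(B_J) = 1 − λ(A)/2 = cos(kπ/112); k=1 gives ρ_J = 0.9996066.
√(1−ρ_J²) = |sin(π/112)| = 0.0280463
Then 2/(1+√(1−ρ_J²)) = 2/(1+0.0280463); ω* = 2/1.0280463 = 1.9454377.
ρ_SOR = ω* − 1 = 1.9454377 − 1 = 0.9454377.
Need (0.9454377)^m ≤ 10^(−3): m ≥ 3·ln10/|ln 0.9454377| = 6.90776/0.0561073 = 123.117 ⇒ m = 124.

m = 124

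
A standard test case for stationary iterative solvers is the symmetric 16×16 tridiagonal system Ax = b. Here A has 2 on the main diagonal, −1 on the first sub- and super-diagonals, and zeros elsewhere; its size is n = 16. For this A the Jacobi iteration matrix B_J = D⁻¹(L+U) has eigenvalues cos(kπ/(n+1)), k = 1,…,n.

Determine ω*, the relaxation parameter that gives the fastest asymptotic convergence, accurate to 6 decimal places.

½·tridiag(1,0,1) at n=16: λ_k = cos(kπ/17); max |λ| at k=1 ⇒ ρ_J = cos(π/17) ≈ 0.982973.
root = sin(π/17) = 0.1837495  (since 1−cos² = sin²).
ω* = 2/(1+0.1837495) = 1.689547
At ω = 1.689547 every |λ(B_ω)| = ω−1, so ρ_SOR = 0.689547.

ω* = 1.689547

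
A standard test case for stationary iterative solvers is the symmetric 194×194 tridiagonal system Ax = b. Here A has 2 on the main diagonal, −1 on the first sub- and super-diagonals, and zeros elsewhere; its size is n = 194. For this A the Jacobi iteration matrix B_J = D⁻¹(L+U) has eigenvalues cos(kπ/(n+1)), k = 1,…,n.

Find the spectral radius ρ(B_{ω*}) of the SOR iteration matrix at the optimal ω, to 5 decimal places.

n=194: λ(B_J) = 1 − λ(A)/2 = cos(kπ/195); k=1 gives ρ_J = 0.99987.
√(1 − cos²(π/195)) = sin(π/195) ≈ 0.016110.
ω* = 2 / (1 + 0.016110) = 2 / 1.016110 ≈ 1.96829.
and ρ(B_{ω*}) = 1.96829 − 1 = 0.96829.

ρ_SOR = 0.96829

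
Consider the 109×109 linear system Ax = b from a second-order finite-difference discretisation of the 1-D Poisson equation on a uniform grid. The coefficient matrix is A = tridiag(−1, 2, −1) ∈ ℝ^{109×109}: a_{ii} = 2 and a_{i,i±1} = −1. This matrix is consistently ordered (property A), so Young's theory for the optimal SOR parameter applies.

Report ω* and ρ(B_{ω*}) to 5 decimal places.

spectrum of D⁻¹(L+U) = {cos(kπ/110) : 1≤k≤109}; ρ_J = cos(π/110) = 0.99959.
√(1−ρ_J²) simplifies to sin(π/110) = 0.028556.
So ω* = 2/1.028556 = 1.94447 (Young).
ρ(B_{ω*}) = ω*−1 = 0.94447

ω* = 1.94447, ρ_SOR = 0.94447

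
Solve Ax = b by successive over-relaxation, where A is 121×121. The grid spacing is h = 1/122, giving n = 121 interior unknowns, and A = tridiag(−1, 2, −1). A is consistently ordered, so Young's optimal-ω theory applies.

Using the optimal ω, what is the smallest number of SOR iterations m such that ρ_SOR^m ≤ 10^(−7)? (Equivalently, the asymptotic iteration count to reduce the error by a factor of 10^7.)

[ρ_J] n=121: ρ(B_J) = cos(π/(n+1)) = cos(π/122) = 0.9996685.
√(1−ρ_J²) simplifies to sin(π/122) = 0.0257479.
Young: ω* = 2/(1+√(1−ρ_J²)) = 2/(1+0.0257479) = 2/1.0257479 = 1.9497968.
ρ_SOR = ω* − 1 = 1.9497968 − 1 = 0.9497968.
For 7 digits: m = 7·ln10 / (−ln 0.9497968) = 16.1181/0.0515072 = 312.929; round up → m = 313.

m = 313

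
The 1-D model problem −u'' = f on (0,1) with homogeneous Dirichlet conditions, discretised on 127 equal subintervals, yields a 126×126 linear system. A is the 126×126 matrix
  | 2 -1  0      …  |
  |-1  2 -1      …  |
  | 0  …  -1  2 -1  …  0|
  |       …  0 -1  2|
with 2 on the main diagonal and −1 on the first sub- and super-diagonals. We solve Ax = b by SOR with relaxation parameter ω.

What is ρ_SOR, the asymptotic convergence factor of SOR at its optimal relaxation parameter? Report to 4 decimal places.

[ρ_J] n=126: ρ(B_J) = cos(π/(n+1)) = cos(π/127) = 0.9997.
√(1 − cos²(π/127)) = sin(π/127) ≈ 0.02473.
ω* = 2 / (1 + 0.02473) = 2 / 1.02473 ≈ 1.9517.
ρ_SOR = ω* − 1 ≈ 0.9517.

ρ_SOR = 0.9517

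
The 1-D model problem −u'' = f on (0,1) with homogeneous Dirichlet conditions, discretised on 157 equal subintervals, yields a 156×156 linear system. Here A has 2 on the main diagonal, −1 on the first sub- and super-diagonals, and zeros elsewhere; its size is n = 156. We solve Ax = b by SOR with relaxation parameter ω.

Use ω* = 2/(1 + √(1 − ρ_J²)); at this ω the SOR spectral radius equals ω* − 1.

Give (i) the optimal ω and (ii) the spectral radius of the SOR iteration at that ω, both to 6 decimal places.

ω* = 1.960767, ρ_SOR = 0.960767

spectrum of D⁻¹(L+U) = {cos(kπ/157) : 1≤k≤156}; ρ_J = cos(π/157) = 0.999800.
√(1−ρ_J²) simplifies to sin(π/157) = 0.0200088.
[ω*] 2 ÷ (1 + 0.0200088) = 2 ÷ 1.0200088 = 1.960767.
At ω = 1.960767 every |λ(B_ω)| = ω−1, so ρ_SOR = 0.960767.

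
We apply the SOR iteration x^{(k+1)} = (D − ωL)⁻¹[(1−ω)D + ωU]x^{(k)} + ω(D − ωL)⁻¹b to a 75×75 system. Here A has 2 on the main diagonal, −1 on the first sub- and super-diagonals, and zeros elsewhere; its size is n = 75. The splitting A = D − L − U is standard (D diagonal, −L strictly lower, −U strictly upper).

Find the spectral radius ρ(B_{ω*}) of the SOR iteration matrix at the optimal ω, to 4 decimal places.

ρ_SOR = 0.9206

With n=75, ρ(Jacobi) = cos(π/76) = 0.9991.
1 − cos²(π/76) = sin²(π/76) ⇒ √(1−ρ_J²) = sin(π/76) = 0.04132.
ω* = 2/(1 + 0.04132) = 2/1.04132 = 1.9206.
Hence ρ(B_{ω*}) = 1.9206 − 1 = 0.9206.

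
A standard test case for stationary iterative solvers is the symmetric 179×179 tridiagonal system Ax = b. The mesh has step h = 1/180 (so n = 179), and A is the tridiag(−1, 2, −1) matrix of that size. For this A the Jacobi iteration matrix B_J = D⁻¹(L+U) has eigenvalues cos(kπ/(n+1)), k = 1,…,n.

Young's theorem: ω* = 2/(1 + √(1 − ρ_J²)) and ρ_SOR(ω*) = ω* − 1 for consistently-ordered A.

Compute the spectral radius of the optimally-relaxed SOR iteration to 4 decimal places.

ρ_SOR = 0.9657

spectrum of D⁻¹(L+U) = {cos(kπ/180) : 1≤k≤179}; ρ_J = cos(π/180) = 0.9998.
1 − cos²(π/180) = sin²(π/180) ⇒ √(1−ρ_J²) = sin(π/180) = 0.01745.
ω* = 2/(1 + 0.01745) = 2/1.01745 = 1.9657.
Hence ρ(B_{ω*}) = 1.9657 − 1 = 0.9657.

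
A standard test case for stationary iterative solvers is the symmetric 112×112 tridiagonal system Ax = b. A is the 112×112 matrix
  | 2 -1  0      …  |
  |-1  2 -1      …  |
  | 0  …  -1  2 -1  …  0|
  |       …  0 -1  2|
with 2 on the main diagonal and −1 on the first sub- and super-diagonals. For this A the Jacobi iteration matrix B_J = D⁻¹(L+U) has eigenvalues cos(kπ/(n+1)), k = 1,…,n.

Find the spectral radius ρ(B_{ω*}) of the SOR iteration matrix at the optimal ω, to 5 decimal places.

n=112: λ(B_J) = 1 − λ(A)/2 = cos(kπ/113); k=1 gives ρ_J = 0.99961.
√(1−ρ_J²) = |sin(π/113)| = 0.027798
Then 2/(1+√(1−ρ_J²)) = 2/(1+0.027798); ω* = 2/1.027798 = 1.94591.
ρ_SOR = ω* − 1 ≈ 0.94591.

ρ_SOR = 0.94591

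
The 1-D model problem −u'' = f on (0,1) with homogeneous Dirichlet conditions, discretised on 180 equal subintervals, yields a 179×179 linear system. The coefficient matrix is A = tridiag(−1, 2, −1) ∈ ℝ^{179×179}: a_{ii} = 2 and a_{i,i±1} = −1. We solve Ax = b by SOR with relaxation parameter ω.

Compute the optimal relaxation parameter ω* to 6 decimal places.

ρ_J = max_k |cos(kπ/180)| = cos(π/180) = 0.999848
1 − cos²(π/180) = sin²(π/180) ⇒ √(1−ρ_J²) = sin(π/180) = 0.0174524.
So ω* = 2/1.0174524 = 1.965694 (Young).
[ρ_SOR] ω* − 1 = 0.965694.

ω* = 1.965694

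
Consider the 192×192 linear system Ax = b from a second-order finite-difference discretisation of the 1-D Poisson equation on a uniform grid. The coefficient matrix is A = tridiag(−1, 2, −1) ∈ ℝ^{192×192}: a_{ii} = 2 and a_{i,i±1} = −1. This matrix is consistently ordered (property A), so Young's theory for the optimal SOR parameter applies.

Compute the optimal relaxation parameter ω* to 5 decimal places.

With n=192, ρ(Jacobi) = cos(π/193) = 0.99987.
√(1−ρ_J²) = |sin(π/193)| = 0.016277
ω* = 2/(1 + 0.016277) = 2/1.016277 = 1.96797.
[ρ_SOR] ω* − 1 = 0.96797.

ω* = 1.96797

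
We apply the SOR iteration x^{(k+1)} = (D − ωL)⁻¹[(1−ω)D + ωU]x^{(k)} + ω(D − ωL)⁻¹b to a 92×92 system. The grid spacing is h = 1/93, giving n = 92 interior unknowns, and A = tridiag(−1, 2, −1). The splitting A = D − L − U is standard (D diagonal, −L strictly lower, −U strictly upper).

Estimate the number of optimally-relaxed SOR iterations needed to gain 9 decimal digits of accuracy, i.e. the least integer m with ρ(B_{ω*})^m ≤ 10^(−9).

m = 307

B_J for the 92×92 system has eigenvalues cos(kπ/93); ρ_J = cos(π/93) = 0.9994295.
√(1 − cos²(π/93)) = sin(π/93) ≈ 0.0337741.
ω* = 2/(1 + 0.0337741) = 2/1.0337741 = 1.9346586.
and ρ(B_{ω*}) = 1.9346586 − 1 = 0.9346586.
(0.9346586)^m ≤ 10^{−9}  ⇒  m·ln(0.9346586) ≤ −9·ln10  ⇒  m ≥ 306.676  ⇒  m = 307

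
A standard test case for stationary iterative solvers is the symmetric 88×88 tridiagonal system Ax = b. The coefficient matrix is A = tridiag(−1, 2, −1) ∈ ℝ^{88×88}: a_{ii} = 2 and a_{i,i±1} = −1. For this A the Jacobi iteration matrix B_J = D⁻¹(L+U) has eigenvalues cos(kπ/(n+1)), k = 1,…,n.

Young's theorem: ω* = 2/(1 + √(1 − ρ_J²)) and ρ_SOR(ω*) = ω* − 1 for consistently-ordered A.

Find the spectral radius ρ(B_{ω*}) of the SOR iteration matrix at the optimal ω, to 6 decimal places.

ρ_SOR = 0.931823

½·tridiag(1,0,1) at n=88: λ_k = cos(kπ/89); max |λ| at k=1 ⇒ ρ_J = cos(π/89) ≈ 0.999377.
1 − cos²(π/89) = sin²(π/89) ⇒ √(1−ρ_J²) = sin(π/89) = 0.0352915.
So ω* = 2/1.0352915 = 1.931823 (Young).
Hence ρ(B_{ω*}) = 1.931823 − 1 = 0.931823.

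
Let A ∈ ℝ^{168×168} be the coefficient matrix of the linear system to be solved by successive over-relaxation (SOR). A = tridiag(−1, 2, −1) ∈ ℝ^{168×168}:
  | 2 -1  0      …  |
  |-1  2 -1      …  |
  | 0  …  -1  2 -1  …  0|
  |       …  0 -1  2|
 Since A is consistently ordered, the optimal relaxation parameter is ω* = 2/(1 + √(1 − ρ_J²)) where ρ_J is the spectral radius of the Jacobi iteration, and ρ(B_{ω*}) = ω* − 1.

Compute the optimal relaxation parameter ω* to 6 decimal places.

B_J for the 168×168 system has eigenvalues cos(kπ/169); ρ_J = cos(π/169) = 0.999827.
√(1 − cos²(π/169)) = sin(π/169) ≈ 0.0185882.
ω* = 2 / (1 + 0.0185882) = 2 / 1.0185882 ≈ 1.963502.
Hence ρ(B_{ω*}) = 1.963502 − 1 = 0.963502.

ω* = 1.963502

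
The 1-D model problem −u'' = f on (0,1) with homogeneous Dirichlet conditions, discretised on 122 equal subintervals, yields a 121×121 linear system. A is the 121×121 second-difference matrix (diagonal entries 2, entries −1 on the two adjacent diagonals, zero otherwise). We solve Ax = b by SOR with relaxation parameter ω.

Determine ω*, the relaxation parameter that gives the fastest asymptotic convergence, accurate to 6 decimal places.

ω* = 1.949797

With n=121, ρ(Jacobi) = cos(π/122) = 0.999668.
√(1 − cos²(π/122)) = sin(π/122) ≈ 0.0257479.
Young: ω* = 2/(1+√(1−ρ_J²)) = 2/(1+0.0257479) = 2/1.0257479 = 1.949797.
[ρ_SOR] ω* − 1 = 0.949797.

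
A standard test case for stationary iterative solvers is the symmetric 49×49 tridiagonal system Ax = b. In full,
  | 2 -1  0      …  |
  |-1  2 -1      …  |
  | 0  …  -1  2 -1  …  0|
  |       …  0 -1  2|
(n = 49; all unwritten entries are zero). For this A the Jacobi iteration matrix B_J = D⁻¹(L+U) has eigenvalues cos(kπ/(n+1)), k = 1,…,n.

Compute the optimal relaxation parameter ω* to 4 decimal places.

ω* = 1.8818

B_J for the 49×49 system has eigenvalues cos(kπ/50); ρ_J = cos(π/50) = 0.9980.
√(1−ρ_J²) = |sin(π/50)| = 0.06279
ω* = 2 / (1 + 0.06279) = 2 / 1.06279 ≈ 1.8818.
[ρ_SOR] ω* − 1 = 0.8818.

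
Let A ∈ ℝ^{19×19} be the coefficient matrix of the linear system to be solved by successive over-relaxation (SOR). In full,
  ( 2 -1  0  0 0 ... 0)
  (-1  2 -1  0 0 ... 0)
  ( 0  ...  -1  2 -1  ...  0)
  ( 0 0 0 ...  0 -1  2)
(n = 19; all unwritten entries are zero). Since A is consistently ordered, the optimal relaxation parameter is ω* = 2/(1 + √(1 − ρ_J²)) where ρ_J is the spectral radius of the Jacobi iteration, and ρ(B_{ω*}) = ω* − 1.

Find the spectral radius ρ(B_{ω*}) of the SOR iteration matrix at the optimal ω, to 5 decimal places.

ρ_SOR = 0.72945

spectrum of D⁻¹(L+U) = {cos(kπ/20) : 1≤k≤19}; ρ_J = cos(π/20) = 0.98769.
√(1−ρ_J²) = |sin(π/20)| = 0.156434
ω* = 2/(1+0.156434) = 1.72945
ρ(B_{ω*}) = ω*−1 = 0.72945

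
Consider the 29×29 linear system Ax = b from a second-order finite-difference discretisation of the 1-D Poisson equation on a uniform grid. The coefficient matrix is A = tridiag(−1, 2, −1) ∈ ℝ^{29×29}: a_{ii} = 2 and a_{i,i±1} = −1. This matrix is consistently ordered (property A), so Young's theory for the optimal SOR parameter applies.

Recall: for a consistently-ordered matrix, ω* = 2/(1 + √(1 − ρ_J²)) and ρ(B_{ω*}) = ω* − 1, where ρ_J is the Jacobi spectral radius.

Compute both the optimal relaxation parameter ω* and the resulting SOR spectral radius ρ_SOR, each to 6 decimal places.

With n=29, ρ(Jacobi) = cos(π/30) = 0.994522.
√(1−ρ_J²) = |sin(π/30)| = 0.1045285
Young: ω* = 2/(1+√(1−ρ_J²)) = 2/(1+0.1045285) = 2/1.1045285 = 1.810727.
[ρ_SOR] ω* − 1 = 0.810727.

ω* = 1.810727, ρ_SOR = 0.810727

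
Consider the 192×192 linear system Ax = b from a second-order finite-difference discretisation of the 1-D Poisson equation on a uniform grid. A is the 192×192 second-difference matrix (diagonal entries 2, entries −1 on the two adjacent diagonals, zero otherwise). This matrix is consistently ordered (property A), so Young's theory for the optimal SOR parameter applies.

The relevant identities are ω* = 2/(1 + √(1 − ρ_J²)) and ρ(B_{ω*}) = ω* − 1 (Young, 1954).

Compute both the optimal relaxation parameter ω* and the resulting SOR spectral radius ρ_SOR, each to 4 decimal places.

spectrum of D⁻¹(L+U) = {cos(kπ/193) : 1≤k≤192}; ρ_J = cos(π/193) = 0.9999.
1 − cos²(π/193) = sin²(π/193) ⇒ √(1−ρ_J²) = sin(π/193) = 0.01628.
Young: ω* = 2/(1+√(1−ρ_J²)) = 2/(1+0.01628) = 2/1.01628 = 1.9680.
[ρ_SOR] ω* − 1 = 0.9680.

ω* = 1.9680, ρ_SOR = 0.9680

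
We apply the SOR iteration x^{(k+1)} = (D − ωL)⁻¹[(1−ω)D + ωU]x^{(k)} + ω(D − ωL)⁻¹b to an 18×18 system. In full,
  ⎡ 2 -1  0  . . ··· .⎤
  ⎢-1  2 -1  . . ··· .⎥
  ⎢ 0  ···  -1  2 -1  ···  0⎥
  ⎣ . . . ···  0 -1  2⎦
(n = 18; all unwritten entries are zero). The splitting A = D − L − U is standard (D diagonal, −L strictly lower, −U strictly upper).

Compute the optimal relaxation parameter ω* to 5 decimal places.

ω* = 1.71734

B_J for the 18×18 system has eigenvalues cos(kπ/19); ρ_J = cos(π/19) = 0.98636.
1 − cos²(π/19) = sin²(π/19) ⇒ √(1−ρ_J²) = sin(π/19) = 0.164595.
ω* = 2 / (1 + 0.164595) = 2 / 1.164595 ≈ 1.71734.
[ρ_SOR] ω* − 1 = 0.71734.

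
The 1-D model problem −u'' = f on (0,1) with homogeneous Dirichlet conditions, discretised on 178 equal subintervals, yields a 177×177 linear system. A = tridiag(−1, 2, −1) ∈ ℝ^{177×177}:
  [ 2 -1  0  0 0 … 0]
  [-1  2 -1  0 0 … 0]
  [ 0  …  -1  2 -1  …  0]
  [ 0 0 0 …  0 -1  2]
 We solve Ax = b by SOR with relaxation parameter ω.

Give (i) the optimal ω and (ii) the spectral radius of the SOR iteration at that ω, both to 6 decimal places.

ω* = 1.965315, ρ_SOR = 0.965315

With n=177, ρ(Jacobi) = cos(π/178) = 0.999844.
1 − cos²(π/178) = sin²(π/178) ⇒ √(1−ρ_J²) = sin(π/178) = 0.0176485.
[ω*] 2 ÷ (1 + 0.0176485) = 2 ÷ 1.0176485 = 1.965315.
Hence ρ(B_{ω*}) = 1.965315 − 1 = 0.965315.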